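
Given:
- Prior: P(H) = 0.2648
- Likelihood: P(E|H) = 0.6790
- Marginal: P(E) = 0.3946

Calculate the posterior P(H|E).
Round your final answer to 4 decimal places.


Using Bayes' theorem:

P(H|E) = P(E|H) × P(H) / P(E)
       = 0.6790 × 0.2648 / 0.3946
       = 0.17979920 / 0.3946
       = 0.4556

The evidence strengthens our belief in H.
Prior: 0.2648 → Posterior: 0.4556


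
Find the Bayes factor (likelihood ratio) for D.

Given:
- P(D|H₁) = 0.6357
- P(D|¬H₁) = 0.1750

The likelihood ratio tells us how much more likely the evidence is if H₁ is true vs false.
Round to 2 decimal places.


Likelihood Ratio (LR) = P(D|H₁) / P(D|¬H₁)

LR = 0.6357 / 0.1750
   = 3.63

The evidence is 3.63 times more likely if H₁ is true than if H₁ is false.
Since LR > 1, the evidence supports H₁ over ¬H₁.


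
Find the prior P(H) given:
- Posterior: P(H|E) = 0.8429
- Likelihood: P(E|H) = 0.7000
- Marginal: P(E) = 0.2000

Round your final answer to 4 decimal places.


From Bayes' theorem: P(H|E) = P(E|H) × P(H) / P(E)

Rearranging for P(H):
P(H) = P(H|E) × P(E) / P(E|H)
     = 0.8429 × 0.2000 / 0.7000
     = 0.16858000 / 0.7000
     = 0.2408


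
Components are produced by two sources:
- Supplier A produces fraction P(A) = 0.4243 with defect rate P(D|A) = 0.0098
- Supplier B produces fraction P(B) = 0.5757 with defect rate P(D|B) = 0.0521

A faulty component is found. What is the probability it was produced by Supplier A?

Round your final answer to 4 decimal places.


Let A = from Supplier A, D = faulty

Given:
- P(A) = 0.4243, P(B) = 0.5757
- P(D|A) = 0.0098, P(D|B) = 0.0521

Step 1: Find P(D)
P(D) = P(D|A)P(A) + P(D|B)P(B)
     = 0.0098 × 0.4243 + 0.0521 × 0.5757
     = 0.00415814 + 0.02999397
     = 0.03415211

Step 2: Apply Bayes' theorem
P(A|D) = P(D|A)P(A) / P(D)
       = 0.00415814 / 0.03415211
       = 0.1218


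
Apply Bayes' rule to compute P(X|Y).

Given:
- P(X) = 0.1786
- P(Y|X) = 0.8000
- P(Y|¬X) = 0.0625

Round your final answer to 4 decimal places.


Bayes' theorem: P(X|Y) = P(Y|X) × P(X) / P(Y)

Step 1: Calculate P(Y) using law of total probability
P(Y) = P(Y|X)P(X) + P(Y|¬X)P(¬X)
     = 0.8000 × 0.1786 + 0.0625 × 0.8214
     = 0.14288000 + 0.05133750
     = 0.19421750

Step 2: Apply Bayes' theorem
P(X|Y) = P(Y|X) × P(X) / P(Y)
       = 0.14288000 / 0.19421750
       = 0.7357


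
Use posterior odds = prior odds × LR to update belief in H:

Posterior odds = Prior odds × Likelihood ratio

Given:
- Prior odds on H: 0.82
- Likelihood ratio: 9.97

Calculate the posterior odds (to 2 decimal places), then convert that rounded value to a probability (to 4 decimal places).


Step 1: Calculate posterior odds
Posterior odds = Prior odds × LR
               = 0.82 × 9.97
               = 8.18

Step 2: Convert to probability
P(H|E) = Posterior odds / (1 + Posterior odds)
       = 8.18 / (1 + 8.18)
       = 8.18 / 9.18
       = 0.8911

The evidence increased P(H) from 0.4505 to 0.8911.


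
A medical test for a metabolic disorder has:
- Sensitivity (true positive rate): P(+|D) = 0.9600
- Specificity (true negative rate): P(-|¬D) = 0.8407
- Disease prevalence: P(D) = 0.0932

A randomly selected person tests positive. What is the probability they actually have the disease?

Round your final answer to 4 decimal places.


Let D = has disease, + = positive test

Given:
- P(D) = 0.0932 (prevalence)
- P(+|D) = 0.9600 (sensitivity)
- P(-|¬D) = 0.8407 (specificity)
- P(+|¬D) = 0.1593 (false positive rate = 1 - specificity)

Step 1: Find P(+)
P(+) = P(+|D)P(D) + P(+|¬D)P(¬D)
     = 0.9600 × 0.0932 + 0.1593 × 0.9068
     = 0.08947200 + 0.14445324
     = 0.23392524

Step 2: Apply Bayes' theorem for P(D|+)
P(D|+) = P(+|D)P(D) / P(+)
       = 0.08947200 / 0.23392524
       = 0.3825


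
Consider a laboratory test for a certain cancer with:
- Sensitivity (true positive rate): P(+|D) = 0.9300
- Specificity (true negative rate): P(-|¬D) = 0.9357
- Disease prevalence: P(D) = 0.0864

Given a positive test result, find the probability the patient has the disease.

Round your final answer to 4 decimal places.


Let D = has disease, + = positive test

Given:
- P(D) = 0.0864 (prevalence)
- P(+|D) = 0.9300 (sensitivity)
- P(-|¬D) = 0.9357 (specificity)
- P(+|¬D) = 0.0643 (false positive rate = 1 - specificity)

Step 1: Find P(+)
P(+) = P(+|D)P(D) + P(+|¬D)P(¬D)
     = 0.9300 × 0.0864 + 0.0643 × 0.9136
     = 0.08035200 + 0.05874448
     = 0.13909648

Step 2: Apply Bayes' theorem for P(D|+)
P(D|+) = P(+|D)P(D) / P(+)
       = 0.08035200 / 0.13909648
       = 0.5777


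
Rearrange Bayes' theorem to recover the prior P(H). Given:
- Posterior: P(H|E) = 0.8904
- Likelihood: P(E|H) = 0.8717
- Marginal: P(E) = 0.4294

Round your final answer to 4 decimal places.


From Bayes' theorem: P(H|E) = P(E|H) × P(H) / P(E)

Rearranging for P(H):
P(H) = P(H|E) × P(E) / P(E|H)
     = 0.8904 × 0.4294 / 0.8717
     = 0.38233776 / 0.8717
     = 0.4386


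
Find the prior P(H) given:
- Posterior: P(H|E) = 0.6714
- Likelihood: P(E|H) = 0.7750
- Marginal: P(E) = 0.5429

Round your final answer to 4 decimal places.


From Bayes' theorem: P(H|E) = P(E|H) × P(H) / P(E)

Rearranging for P(H):
P(H) = P(H|E) × P(E) / P(E|H)
     = 0.6714 × 0.5429 / 0.7750
     = 0.36450306 / 0.7750
     = 0.4703


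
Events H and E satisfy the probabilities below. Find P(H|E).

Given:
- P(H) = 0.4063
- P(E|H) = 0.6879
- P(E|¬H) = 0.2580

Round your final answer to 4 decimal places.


Bayes' theorem: P(H|E) = P(E|H) × P(H) / P(E)

Step 1: Calculate P(E) using law of total probability
P(E) = P(E|H)P(H) + P(E|¬H)P(¬H)
     = 0.6879 × 0.4063 + 0.2580 × 0.5937
     = 0.27949377 + 0.15317460
     = 0.43266837

Step 2: Apply Bayes' theorem
P(H|E) = P(E|H) × P(H) / P(E)
       = 0.27949377 / 0.43266837
       = 0.6460


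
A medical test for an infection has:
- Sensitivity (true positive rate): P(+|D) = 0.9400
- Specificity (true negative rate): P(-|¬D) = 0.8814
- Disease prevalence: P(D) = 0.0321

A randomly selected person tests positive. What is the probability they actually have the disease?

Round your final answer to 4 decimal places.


Let D = has disease, + = positive test

Given:
- P(D) = 0.0321 (prevalence)
- P(+|D) = 0.9400 (sensitivity)
- P(-|¬D) = 0.8814 (specificity)
- P(+|¬D) = 0.1186 (false positive rate = 1 - specificity)

Step 1: Find P(+)
P(+) = P(+|D)P(D) + P(+|¬D)P(¬D)
     = 0.9400 × 0.0321 + 0.1186 × 0.9679
     = 0.03017400 + 0.11479294
     = 0.14496694

Step 2: Apply Bayes' theorem for P(D|+)
P(D|+) = P(+|D)P(D) / P(+)
       = 0.03017400 / 0.14496694
       = 0.2081


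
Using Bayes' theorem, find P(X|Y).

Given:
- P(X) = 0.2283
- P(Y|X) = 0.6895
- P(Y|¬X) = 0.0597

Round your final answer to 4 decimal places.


Bayes' theorem: P(X|Y) = P(Y|X) × P(X) / P(Y)

Step 1: Calculate P(Y) using law of total probability
P(Y) = P(Y|X)P(X) + P(Y|¬X)P(¬X)
     = 0.6895 × 0.2283 + 0.0597 × 0.7717
     = 0.15741285 + 0.04607049
     = 0.20348334

Step 2: Apply Bayes' theorem
P(X|Y) = P(Y|X) × P(X) / P(Y)
       = 0.15741285 / 0.20348334
       = 0.7736


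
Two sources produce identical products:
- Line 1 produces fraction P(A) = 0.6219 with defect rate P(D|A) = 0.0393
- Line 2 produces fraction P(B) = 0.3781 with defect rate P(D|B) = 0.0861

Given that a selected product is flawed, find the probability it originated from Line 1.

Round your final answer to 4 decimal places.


Let A = from Line 1, D = flawed

Given:
- P(A) = 0.6219, P(B) = 0.3781
- P(D|A) = 0.0393, P(D|B) = 0.0861

Step 1: Find P(D)
P(D) = P(D|A)P(A) + P(D|B)P(B)
     = 0.0393 × 0.6219 + 0.0861 × 0.3781
     = 0.02444067 + 0.03255441
     = 0.05699508

Step 2: Apply Bayes' theorem
P(A|D) = P(D|A)P(A) / P(D)
       = 0.02444067 / 0.05699508
       = 0.4288


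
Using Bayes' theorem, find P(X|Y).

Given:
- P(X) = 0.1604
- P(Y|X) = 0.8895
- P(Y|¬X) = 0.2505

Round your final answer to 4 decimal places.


Bayes' theorem: P(X|Y) = P(Y|X) × P(X) / P(Y)

Step 1: Calculate P(Y) using law of total probability
P(Y) = P(Y|X)P(X) + P(Y|¬X)P(¬X)
     = 0.8895 × 0.1604 + 0.2505 × 0.8396
     = 0.14267580 + 0.21031980
     = 0.35299560

Step 2: Apply Bayes' theorem
P(X|Y) = P(Y|X) × P(X) / P(Y)
       = 0.14267580 / 0.35299560
       = 0.4042


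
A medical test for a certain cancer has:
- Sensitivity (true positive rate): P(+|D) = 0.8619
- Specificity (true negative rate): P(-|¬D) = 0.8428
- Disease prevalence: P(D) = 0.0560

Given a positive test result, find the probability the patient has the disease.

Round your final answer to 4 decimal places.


Let D = has disease, + = positive test

Given:
- P(D) = 0.0560 (prevalence)
- P(+|D) = 0.8619 (sensitivity)
- P(-|¬D) = 0.8428 (specificity)
- P(+|¬D) = 0.1572 (false positive rate = 1 - specificity)

Step 1: Find P(+)
P(+) = P(+|D)P(D) + P(+|¬D)P(¬D)
     = 0.8619 × 0.0560 + 0.1572 × 0.9440
     = 0.04826640 + 0.14839680
     = 0.19666320

Step 2: Apply Bayes' theorem for P(D|+)
P(D|+) = P(+|D)P(D) / P(+)
       = 0.04826640 / 0.19666320
       = 0.2454


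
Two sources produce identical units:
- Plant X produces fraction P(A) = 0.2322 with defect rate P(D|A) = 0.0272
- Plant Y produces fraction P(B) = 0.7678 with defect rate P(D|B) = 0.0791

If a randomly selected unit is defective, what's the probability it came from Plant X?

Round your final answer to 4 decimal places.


Let A = from Plant X, D = defective

Given:
- P(A) = 0.2322, P(B) = 0.7678
- P(D|A) = 0.0272, P(D|B) = 0.0791

Step 1: Find P(D)
P(D) = P(D|A)P(A) + P(D|B)P(B)
     = 0.0272 × 0.2322 + 0.0791 × 0.7678
     = 0.00631584 + 0.06073298
     = 0.06704882

Step 2: Apply Bayes' theorem
P(A|D) = P(D|A)P(A) / P(D)
       = 0.00631584 / 0.06704882
       = 0.0942


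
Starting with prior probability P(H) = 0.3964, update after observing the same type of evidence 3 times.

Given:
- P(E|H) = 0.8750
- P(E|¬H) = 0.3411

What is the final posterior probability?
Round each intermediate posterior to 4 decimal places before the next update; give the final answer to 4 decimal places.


Sequential Bayesian updating:

Initial prior: P(H) = 0.3964

Update 1:
  P(E) = 0.8750 × 0.3964 + 0.3411 × 0.6036 = 0.34685000 + 0.20588796 = 0.55273796
  P(H|E) = 0.34685000 / 0.55273796 = 0.6275

Update 2:
  P(E) = 0.8750 × 0.6275 + 0.3411 × 0.3725 = 0.54906250 + 0.12705975 = 0.67612225
  P(H|E) = 0.54906250 / 0.67612225 = 0.8121

Update 3:
  P(E) = 0.8750 × 0.8121 + 0.3411 × 0.1879 = 0.71058750 + 0.06409269 = 0.77468019
  P(H|E) = 0.71058750 / 0.77468019 = 0.9173

Final posterior: 0.9173


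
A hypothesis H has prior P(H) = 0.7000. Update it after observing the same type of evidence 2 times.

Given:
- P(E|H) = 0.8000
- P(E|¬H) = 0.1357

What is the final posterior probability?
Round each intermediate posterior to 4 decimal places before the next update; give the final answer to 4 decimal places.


Sequential Bayesian updating:

Initial prior: P(H) = 0.7000

Update 1:
  P(E) = 0.8000 × 0.7000 + 0.1357 × 0.3000 = 0.56000000 + 0.04071000 = 0.60071000
  P(H|E) = 0.56000000 / 0.60071000 = 0.9322

Update 2:
  P(E) = 0.8000 × 0.9322 + 0.1357 × 0.0678 = 0.74576000 + 0.00920046 = 0.75496046
  P(H|E) = 0.74576000 / 0.75496046 = 0.9878

Final posterior: 0.9878


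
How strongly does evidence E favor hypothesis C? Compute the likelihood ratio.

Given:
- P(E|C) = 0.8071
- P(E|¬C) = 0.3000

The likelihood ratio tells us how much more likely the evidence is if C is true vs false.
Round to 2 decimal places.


Likelihood Ratio (LR) = P(E|C) / P(E|¬C)

LR = 0.8071 / 0.3000
   = 2.69

The evidence is 2.69 times more likely if C is true than if C is false.
LR > 1, so observing E raises the odds in favor of C.


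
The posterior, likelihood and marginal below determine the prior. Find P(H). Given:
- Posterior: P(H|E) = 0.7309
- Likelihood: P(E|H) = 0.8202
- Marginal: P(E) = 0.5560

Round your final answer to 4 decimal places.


From Bayes' theorem: P(H|E) = P(E|H) × P(H) / P(E)

Rearranging for P(H):
P(H) = P(H|E) × P(E) / P(E|H)
     = 0.7309 × 0.5560 / 0.8202
     = 0.40638040 / 0.8202
     = 0.4955


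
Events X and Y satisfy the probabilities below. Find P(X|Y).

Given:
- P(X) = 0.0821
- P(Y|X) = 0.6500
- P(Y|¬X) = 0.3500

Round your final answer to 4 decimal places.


Bayes' theorem: P(X|Y) = P(Y|X) × P(X) / P(Y)

Step 1: Calculate P(Y) using law of total probability
P(Y) = P(Y|X)P(X) + P(Y|¬X)P(¬X)
     = 0.6500 × 0.0821 + 0.3500 × 0.9179
     = 0.05336500 + 0.32126500
     = 0.37463000

Step 2: Apply Bayes' theorem
P(X|Y) = P(Y|X) × P(X) / P(Y)
       = 0.05336500 / 0.37463000
       = 0.1424


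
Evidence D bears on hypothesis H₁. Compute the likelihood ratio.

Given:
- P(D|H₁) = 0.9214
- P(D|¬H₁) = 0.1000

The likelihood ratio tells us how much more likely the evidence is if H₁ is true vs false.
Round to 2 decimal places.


Likelihood Ratio (LR) = P(D|H₁) / P(D|¬H₁)

LR = 0.9214 / 0.1000
   = 9.21

The evidence is 9.21 times more likely if H₁ is true than if H₁ is false.
LR > 1, so observing D raises the odds in favor of H₁.


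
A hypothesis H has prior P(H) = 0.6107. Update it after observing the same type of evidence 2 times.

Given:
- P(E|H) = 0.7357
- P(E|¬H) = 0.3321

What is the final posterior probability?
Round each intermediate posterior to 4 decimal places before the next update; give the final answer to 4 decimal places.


Sequential Bayesian updating:

Initial prior: P(H) = 0.6107

Update 1:
  P(E) = 0.7357 × 0.6107 + 0.3321 × 0.3893 = 0.44929199 + 0.12928653 = 0.57857852
  P(H|E) = 0.44929199 / 0.57857852 = 0.7765

Update 2:
  P(E) = 0.7357 × 0.7765 + 0.3321 × 0.2235 = 0.57127105 + 0.07422435 = 0.64549540
  P(H|E) = 0.57127105 / 0.64549540 = 0.8850

Final posterior: 0.8850


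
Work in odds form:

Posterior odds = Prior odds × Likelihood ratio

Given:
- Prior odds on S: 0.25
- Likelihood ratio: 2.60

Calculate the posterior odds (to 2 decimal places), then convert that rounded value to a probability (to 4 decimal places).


Step 1: Calculate posterior odds
Posterior odds = Prior odds × LR
               = 0.25 × 2.60
               = 0.65

Step 2: Convert to probability
P(S|E) = Posterior odds / (1 + Posterior odds)
       = 0.65 / (1 + 0.65)
       = 0.65 / 1.65
       = 0.3939

The evidence increased P(S) from 0.2000 to 0.3939.


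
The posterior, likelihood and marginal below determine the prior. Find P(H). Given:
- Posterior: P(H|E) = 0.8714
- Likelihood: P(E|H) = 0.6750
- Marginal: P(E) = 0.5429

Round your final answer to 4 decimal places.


From Bayes' theorem: P(H|E) = P(E|H) × P(H) / P(E)

Rearranging for P(H):
P(H) = P(H|E) × P(E) / P(E|H)
     = 0.8714 × 0.5429 / 0.6750
     = 0.47308306 / 0.6750
     = 0.7009


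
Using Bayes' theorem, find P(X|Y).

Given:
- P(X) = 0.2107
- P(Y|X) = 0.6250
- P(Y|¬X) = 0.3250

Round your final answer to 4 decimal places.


Bayes' theorem: P(X|Y) = P(Y|X) × P(X) / P(Y)

Step 1: Calculate P(Y) using law of total probability
P(Y) = P(Y|X)P(X) + P(Y|¬X)P(¬X)
     = 0.6250 × 0.2107 + 0.3250 × 0.7893
     = 0.13168750 + 0.25652250
     = 0.38821000

Step 2: Apply Bayes' theorem
P(X|Y) = P(Y|X) × P(X) / P(Y)
       = 0.13168750 / 0.38821000
       = 0.3392


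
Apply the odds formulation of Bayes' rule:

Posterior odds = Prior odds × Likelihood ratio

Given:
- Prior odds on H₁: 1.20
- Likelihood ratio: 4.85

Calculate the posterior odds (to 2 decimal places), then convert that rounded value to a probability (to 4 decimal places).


Step 1: Calculate posterior odds
Posterior odds = Prior odds × LR
               = 1.20 × 4.85
               = 5.82

Step 2: Convert to probability
P(H₁|E) = Posterior odds / (1 + Posterior odds)
       = 5.82 / (1 + 5.82)
       = 5.82 / 6.82
       = 0.8534

The evidence increased P(H₁) from 0.5455 to 0.8534.


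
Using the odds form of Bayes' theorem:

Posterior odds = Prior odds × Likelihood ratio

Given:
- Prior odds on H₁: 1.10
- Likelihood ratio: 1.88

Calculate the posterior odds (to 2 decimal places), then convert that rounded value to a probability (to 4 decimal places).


Step 1: Calculate posterior odds
Posterior odds = Prior odds × LR
               = 1.10 × 1.88
               = 2.07

Step 2: Convert to probability
P(H₁|E) = Posterior odds / (1 + Posterior odds)
       = 2.07 / (1 + 2.07)
       = 2.07 / 3.07
       = 0.6743

The evidence increased P(H₁) from 0.5238 to 0.6743.


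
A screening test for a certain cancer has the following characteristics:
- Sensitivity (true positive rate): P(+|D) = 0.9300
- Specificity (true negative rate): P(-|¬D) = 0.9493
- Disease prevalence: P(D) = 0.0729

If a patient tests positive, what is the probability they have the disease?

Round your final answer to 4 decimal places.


Let D = has disease, + = positive test

Given:
- P(D) = 0.0729 (prevalence)
- P(+|D) = 0.9300 (sensitivity)
- P(-|¬D) = 0.9493 (specificity)
- P(+|¬D) = 0.0507 (false positive rate = 1 - specificity)

Step 1: Find P(+)
P(+) = P(+|D)P(D) + P(+|¬D)P(¬D)
     = 0.9300 × 0.0729 + 0.0507 × 0.9271
     = 0.06779700 + 0.04700397
     = 0.11480097

Step 2: Apply Bayes' theorem for P(D|+)
P(D|+) = P(+|D)P(D) / P(+)
       = 0.06779700 / 0.11480097
       = 0.5906


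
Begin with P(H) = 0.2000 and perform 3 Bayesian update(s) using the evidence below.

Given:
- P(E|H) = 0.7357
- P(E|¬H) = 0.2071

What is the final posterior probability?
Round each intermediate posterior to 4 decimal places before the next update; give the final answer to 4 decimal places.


Sequential Bayesian updating:

Initial prior: P(H) = 0.2000

Update 1:
  P(E) = 0.7357 × 0.2000 + 0.2071 × 0.8000 = 0.14714000 + 0.16568000 = 0.31282000
  P(H|E) = 0.14714000 / 0.31282000 = 0.4704

Update 2:
  P(E) = 0.7357 × 0.4704 + 0.2071 × 0.5296 = 0.34607328 + 0.10968016 = 0.45575344
  P(H|E) = 0.34607328 / 0.45575344 = 0.7593

Update 3:
  P(E) = 0.7357 × 0.7593 + 0.2071 × 0.2407 = 0.55861701 + 0.04984897 = 0.60846598
  P(H|E) = 0.55861701 / 0.60846598 = 0.9181

Final posterior: 0.9181


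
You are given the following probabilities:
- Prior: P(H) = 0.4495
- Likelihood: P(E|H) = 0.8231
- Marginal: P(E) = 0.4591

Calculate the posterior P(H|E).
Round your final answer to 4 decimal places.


Using Bayes' theorem:

P(H|E) = P(E|H) × P(H) / P(E)
       = 0.8231 × 0.4495 / 0.4591
       = 0.36998345 / 0.4591
       = 0.8059

The evidence strengthens our belief in H.
Prior: 0.4495 → Posterior: 0.8059


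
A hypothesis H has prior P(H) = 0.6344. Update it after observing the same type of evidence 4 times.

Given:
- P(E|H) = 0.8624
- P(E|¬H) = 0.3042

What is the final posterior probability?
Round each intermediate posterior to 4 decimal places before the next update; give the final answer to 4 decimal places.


Sequential Bayesian updating:

Initial prior: P(H) = 0.6344

Update 1:
  P(E) = 0.8624 × 0.6344 + 0.3042 × 0.3656 = 0.54710656 + 0.11121552 = 0.65832208
  P(H|E) = 0.54710656 / 0.65832208 = 0.8311

Update 2:
  P(E) = 0.8624 × 0.8311 + 0.3042 × 0.1689 = 0.71674064 + 0.05137938 = 0.76812002
  P(H|E) = 0.71674064 / 0.76812002 = 0.9331

Update 3:
  P(E) = 0.8624 × 0.9331 + 0.3042 × 0.0669 = 0.80470544 + 0.02035098 = 0.82505642
  P(H|E) = 0.80470544 / 0.82505642 = 0.9753

Update 4:
  P(E) = 0.8624 × 0.9753 + 0.3042 × 0.0247 = 0.84109872 + 0.00751374 = 0.84861246
  P(H|E) = 0.84109872 / 0.84861246 = 0.9911

Final posterior: 0.9911


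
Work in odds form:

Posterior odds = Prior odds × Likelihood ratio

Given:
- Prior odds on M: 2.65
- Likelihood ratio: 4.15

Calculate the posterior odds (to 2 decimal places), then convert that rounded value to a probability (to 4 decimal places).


Step 1: Calculate posterior odds
Posterior odds = Prior odds × LR
               = 2.65 × 4.15
               = 11.00

Step 2: Convert to probability
P(M|E) = Posterior odds / (1 + Posterior odds)
       = 11.00 / (1 + 11.00)
       = 11.00 / 12.00
       = 0.9167

The evidence increased P(M) from 0.7260 to 0.9167.


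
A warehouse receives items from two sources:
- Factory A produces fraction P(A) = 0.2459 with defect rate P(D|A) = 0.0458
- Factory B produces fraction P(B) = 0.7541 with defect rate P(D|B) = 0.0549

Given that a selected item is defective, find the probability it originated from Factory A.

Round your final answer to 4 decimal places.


Let A = from Factory A, D = defective

Given:
- P(A) = 0.2459, P(B) = 0.7541
- P(D|A) = 0.0458, P(D|B) = 0.0549

Step 1: Find P(D)
P(D) = P(D|A)P(A) + P(D|B)P(B)
     = 0.0458 × 0.2459 + 0.0549 × 0.7541
     = 0.01126222 + 0.04140009
     = 0.05266231

Step 2: Apply Bayes' theorem
P(A|D) = P(D|A)P(A) / P(D)
       = 0.01126222 / 0.05266231
       = 0.2139


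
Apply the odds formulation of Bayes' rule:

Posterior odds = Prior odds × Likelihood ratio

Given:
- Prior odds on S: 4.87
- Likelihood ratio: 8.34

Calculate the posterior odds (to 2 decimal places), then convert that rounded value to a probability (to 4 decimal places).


Step 1: Calculate posterior odds
Posterior odds = Prior odds × LR
               = 4.87 × 8.34
               = 40.62

Step 2: Convert to probability
P(S|E) = Posterior odds / (1 + Posterior odds)
       = 40.62 / (1 + 40.62)
       = 40.62 / 41.62
       = 0.9760

The evidence increased P(S) from 0.8296 to 0.9760.


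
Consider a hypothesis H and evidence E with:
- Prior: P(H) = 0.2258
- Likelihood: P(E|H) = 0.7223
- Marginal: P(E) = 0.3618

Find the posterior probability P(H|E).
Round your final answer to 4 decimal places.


Using Bayes' theorem:

P(H|E) = P(E|H) × P(H) / P(E)
       = 0.7223 × 0.2258 / 0.3618
       = 0.16309534 / 0.3618
       = 0.4508

The evidence strengthens our belief in H.
Prior: 0.2258 → Posterior: 0.4508


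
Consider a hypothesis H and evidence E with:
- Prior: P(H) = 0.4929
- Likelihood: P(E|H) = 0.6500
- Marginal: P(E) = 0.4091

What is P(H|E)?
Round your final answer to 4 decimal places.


Using Bayes' theorem:

P(H|E) = P(E|H) × P(H) / P(E)
       = 0.6500 × 0.4929 / 0.4091
       = 0.32038500 / 0.4091
       = 0.7831

The evidence strengthens our belief in H.
Prior: 0.4929 → Posterior: 0.7831


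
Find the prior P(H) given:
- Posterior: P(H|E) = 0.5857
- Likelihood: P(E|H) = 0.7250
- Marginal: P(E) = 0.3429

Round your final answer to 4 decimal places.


From Bayes' theorem: P(H|E) = P(E|H) × P(H) / P(E)

Rearranging for P(H):
P(H) = P(H|E) × P(E) / P(E|H)
     = 0.5857 × 0.3429 / 0.7250
     = 0.20083653 / 0.7250
     = 0.2770


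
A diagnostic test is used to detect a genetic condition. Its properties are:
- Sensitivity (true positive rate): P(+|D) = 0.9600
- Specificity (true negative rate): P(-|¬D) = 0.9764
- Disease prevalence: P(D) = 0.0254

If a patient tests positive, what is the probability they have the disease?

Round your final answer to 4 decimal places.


Let D = has disease, + = positive test

Given:
- P(D) = 0.0254 (prevalence)
- P(+|D) = 0.9600 (sensitivity)
- P(-|¬D) = 0.9764 (specificity)
- P(+|¬D) = 0.0236 (false positive rate = 1 - specificity)

Step 1: Find P(+)
P(+) = P(+|D)P(D) + P(+|¬D)P(¬D)
     = 0.9600 × 0.0254 + 0.0236 × 0.9746
     = 0.02438400 + 0.02300056
     = 0.04738456

Step 2: Apply Bayes' theorem for P(D|+)
P(D|+) = P(+|D)P(D) / P(+)
       = 0.02438400 / 0.04738456
       = 0.5146


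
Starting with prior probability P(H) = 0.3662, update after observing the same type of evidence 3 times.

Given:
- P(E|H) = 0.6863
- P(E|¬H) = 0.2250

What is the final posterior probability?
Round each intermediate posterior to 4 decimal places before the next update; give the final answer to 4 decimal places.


Sequential Bayesian updating:

Initial prior: P(H) = 0.3662

Update 1:
  P(E) = 0.6863 × 0.3662 + 0.2250 × 0.6338 = 0.25132306 + 0.14260500 = 0.39392806
  P(H|E) = 0.25132306 / 0.39392806 = 0.6380

Update 2:
  P(E) = 0.6863 × 0.6380 + 0.2250 × 0.3620 = 0.43785940 + 0.08145000 = 0.51930940
  P(H|E) = 0.43785940 / 0.51930940 = 0.8432

Update 3:
  P(E) = 0.6863 × 0.8432 + 0.2250 × 0.1568 = 0.57868816 + 0.03528000 = 0.61396816
  P(H|E) = 0.57868816 / 0.61396816 = 0.9425

Final posterior: 0.9425


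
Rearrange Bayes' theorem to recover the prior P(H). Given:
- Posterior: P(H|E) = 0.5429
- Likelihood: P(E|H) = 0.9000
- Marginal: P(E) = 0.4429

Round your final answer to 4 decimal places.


From Bayes' theorem: P(H|E) = P(E|H) × P(H) / P(E)

Rearranging for P(H):
P(H) = P(H|E) × P(E) / P(E|H)
     = 0.5429 × 0.4429 / 0.9000
     = 0.24045041 / 0.9000
     = 0.2672


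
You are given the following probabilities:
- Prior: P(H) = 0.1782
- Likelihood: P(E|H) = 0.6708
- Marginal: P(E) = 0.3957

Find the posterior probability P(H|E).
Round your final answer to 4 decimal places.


Using Bayes' theorem:

P(H|E) = P(E|H) × P(H) / P(E)
       = 0.6708 × 0.1782 / 0.3957
       = 0.11953656 / 0.3957
       = 0.3021

The evidence strengthens our belief in H.
Prior: 0.1782 → Posterior: 0.3021


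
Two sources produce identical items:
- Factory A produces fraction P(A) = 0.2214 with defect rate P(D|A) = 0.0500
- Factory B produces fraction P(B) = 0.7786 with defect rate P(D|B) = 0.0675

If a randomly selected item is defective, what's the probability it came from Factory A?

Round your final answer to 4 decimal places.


Let A = from Factory A, D = defective

Given:
- P(A) = 0.2214, P(B) = 0.7786
- P(D|A) = 0.0500, P(D|B) = 0.0675

Step 1: Find P(D)
P(D) = P(D|A)P(A) + P(D|B)P(B)
     = 0.0500 × 0.2214 + 0.0675 × 0.7786
     = 0.01107000 + 0.05255550
     = 0.06362550

Step 2: Apply Bayes' theorem
P(A|D) = P(D|A)P(A) / P(D)
       = 0.01107000 / 0.06362550
       = 0.1740


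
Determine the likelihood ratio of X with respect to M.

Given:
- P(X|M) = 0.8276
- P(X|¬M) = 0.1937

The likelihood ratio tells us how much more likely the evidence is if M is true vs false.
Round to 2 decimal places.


Likelihood Ratio (LR) = P(X|M) / P(X|¬M)

LR = 0.8276 / 0.1937
   = 4.27

The evidence is 4.27 times more likely if M is true than if M is false.
Because LR exceeds 1, X is evidence for M.


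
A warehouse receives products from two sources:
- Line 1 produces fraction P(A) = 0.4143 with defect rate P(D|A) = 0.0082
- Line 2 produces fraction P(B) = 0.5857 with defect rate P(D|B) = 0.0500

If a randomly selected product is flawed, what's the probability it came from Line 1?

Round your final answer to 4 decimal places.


Let A = from Line 1, D = flawed

Given:
- P(A) = 0.4143, P(B) = 0.5857
- P(D|A) = 0.0082, P(D|B) = 0.0500

Step 1: Find P(D)
P(D) = P(D|A)P(A) + P(D|B)P(B)
     = 0.0082 × 0.4143 + 0.0500 × 0.5857
     = 0.00339726 + 0.02928500
     = 0.03268226

Step 2: Apply Bayes' theorem
P(A|D) = P(D|A)P(A) / P(D)
       = 0.00339726 / 0.03268226
       = 0.1039


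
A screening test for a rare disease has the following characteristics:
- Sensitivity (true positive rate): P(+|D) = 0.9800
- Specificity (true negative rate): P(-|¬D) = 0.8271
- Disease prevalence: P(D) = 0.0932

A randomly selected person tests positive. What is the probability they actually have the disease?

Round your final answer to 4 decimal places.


Let D = has disease, + = positive test

Given:
- P(D) = 0.0932 (prevalence)
- P(+|D) = 0.9800 (sensitivity)
- P(-|¬D) = 0.8271 (specificity)
- P(+|¬D) = 0.1729 (false positive rate = 1 - specificity)

Step 1: Find P(+)
P(+) = P(+|D)P(D) + P(+|¬D)P(¬D)
     = 0.9800 × 0.0932 + 0.1729 × 0.9068
     = 0.09133600 + 0.15678572
     = 0.24812172

Step 2: Apply Bayes' theorem for P(D|+)
P(D|+) = P(+|D)P(D) / P(+)
       = 0.09133600 / 0.24812172
       = 0.3681


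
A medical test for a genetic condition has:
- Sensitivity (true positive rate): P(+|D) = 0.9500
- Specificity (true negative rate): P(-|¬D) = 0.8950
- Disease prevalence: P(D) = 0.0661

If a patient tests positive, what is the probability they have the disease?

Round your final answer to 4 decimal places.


Let D = has disease, + = positive test

Given:
- P(D) = 0.0661 (prevalence)
- P(+|D) = 0.9500 (sensitivity)
- P(-|¬D) = 0.8950 (specificity)
- P(+|¬D) = 0.1050 (false positive rate = 1 - specificity)

Step 1: Find P(+)
P(+) = P(+|D)P(D) + P(+|¬D)P(¬D)
     = 0.9500 × 0.0661 + 0.1050 × 0.9339
     = 0.06279500 + 0.09805950
     = 0.16085450

Step 2: Apply Bayes' theorem for P(D|+)
P(D|+) = P(+|D)P(D) / P(+)
       = 0.06279500 / 0.16085450
       = 0.3904


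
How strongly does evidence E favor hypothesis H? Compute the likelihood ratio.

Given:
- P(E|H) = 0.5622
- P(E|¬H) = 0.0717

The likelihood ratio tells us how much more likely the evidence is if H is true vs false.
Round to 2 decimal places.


Likelihood Ratio (LR) = P(E|H) / P(E|¬H)

LR = 0.5622 / 0.0717
   = 7.84

The evidence is 7.84 times more likely if H is true than if H is false.
Because LR exceeds 1, E is evidence for H.


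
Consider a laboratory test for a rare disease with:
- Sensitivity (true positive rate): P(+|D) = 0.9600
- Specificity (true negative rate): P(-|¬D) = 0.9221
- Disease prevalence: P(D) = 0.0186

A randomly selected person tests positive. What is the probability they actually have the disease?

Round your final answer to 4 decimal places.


Let D = has disease, + = positive test

Given:
- P(D) = 0.0186 (prevalence)
- P(+|D) = 0.9600 (sensitivity)
- P(-|¬D) = 0.9221 (specificity)
- P(+|¬D) = 0.0779 (false positive rate = 1 - specificity)

Step 1: Find P(+)
P(+) = P(+|D)P(D) + P(+|¬D)P(¬D)
     = 0.9600 × 0.0186 + 0.0779 × 0.9814
     = 0.01785600 + 0.07645106
     = 0.09430706

Step 2: Apply Bayes' theorem for P(D|+)
P(D|+) = P(+|D)P(D) / P(+)
       = 0.01785600 / 0.09430706
       = 0.1893


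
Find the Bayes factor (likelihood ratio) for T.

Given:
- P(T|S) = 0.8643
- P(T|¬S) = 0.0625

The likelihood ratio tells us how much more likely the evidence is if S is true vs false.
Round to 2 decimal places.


Likelihood Ratio (LR) = P(T|S) / P(T|¬S)

LR = 0.8643 / 0.0625
   = 13.83

The evidence is 13.83 times more likely if S is true than if S is false.
Because LR exceeds 1, T is evidence for S.


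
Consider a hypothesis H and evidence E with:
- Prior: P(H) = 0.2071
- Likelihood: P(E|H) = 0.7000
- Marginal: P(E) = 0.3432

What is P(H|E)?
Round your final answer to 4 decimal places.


Using Bayes' theorem:

P(H|E) = P(E|H) × P(H) / P(E)
       = 0.7000 × 0.2071 / 0.3432
       = 0.14497000 / 0.3432
       = 0.4224

The evidence strengthens our belief in H.
Prior: 0.2071 → Posterior: 0.4224


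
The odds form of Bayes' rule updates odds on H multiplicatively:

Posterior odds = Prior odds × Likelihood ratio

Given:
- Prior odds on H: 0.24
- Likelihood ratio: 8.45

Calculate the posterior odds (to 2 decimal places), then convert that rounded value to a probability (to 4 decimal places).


Step 1: Calculate posterior odds
Posterior odds = Prior odds × LR
               = 0.24 × 8.45
               = 2.03

Step 2: Convert to probability
P(H|E) = Posterior odds / (1 + Posterior odds)
       = 2.03 / (1 + 2.03)
       = 2.03 / 3.03
       = 0.6700

The evidence increased P(H) from 0.1935 to 0.6700.


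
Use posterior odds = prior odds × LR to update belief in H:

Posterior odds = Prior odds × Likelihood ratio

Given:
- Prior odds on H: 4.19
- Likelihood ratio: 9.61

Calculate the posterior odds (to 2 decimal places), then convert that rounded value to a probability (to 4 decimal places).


Step 1: Calculate posterior odds
Posterior odds = Prior odds × LR
               = 4.19 × 9.61
               = 40.27

Step 2: Convert to probability
P(H|E) = Posterior odds / (1 + Posterior odds)
       = 40.27 / (1 + 40.27)
       = 40.27 / 41.27
       = 0.9758

The evidence increased P(H) from 0.8073 to 0.9758.


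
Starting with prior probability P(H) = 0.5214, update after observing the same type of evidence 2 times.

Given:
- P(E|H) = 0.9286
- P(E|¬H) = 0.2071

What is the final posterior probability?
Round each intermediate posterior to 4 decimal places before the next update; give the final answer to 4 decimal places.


Sequential Bayesian updating:

Initial prior: P(H) = 0.5214

Update 1:
  P(E) = 0.9286 × 0.5214 + 0.2071 × 0.4786 = 0.48417204 + 0.09911806 = 0.58329010
  P(H|E) = 0.48417204 / 0.58329010 = 0.8301

Update 2:
  P(E) = 0.9286 × 0.8301 + 0.2071 × 0.1699 = 0.77083086 + 0.03518629 = 0.80601715
  P(H|E) = 0.77083086 / 0.80601715 = 0.9563

Final posterior: 0.9563


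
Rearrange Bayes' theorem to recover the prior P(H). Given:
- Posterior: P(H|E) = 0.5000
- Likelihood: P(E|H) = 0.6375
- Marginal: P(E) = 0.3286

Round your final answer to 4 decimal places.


From Bayes' theorem: P(H|E) = P(E|H) × P(H) / P(E)

Rearranging for P(H):
P(H) = P(H|E) × P(E) / P(E|H)
     = 0.5000 × 0.3286 / 0.6375
     = 0.16430000 / 0.6375
     = 0.2577


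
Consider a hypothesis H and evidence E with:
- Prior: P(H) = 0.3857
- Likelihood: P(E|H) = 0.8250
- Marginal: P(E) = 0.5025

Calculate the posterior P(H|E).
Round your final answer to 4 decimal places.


Using Bayes' theorem:

P(H|E) = P(E|H) × P(H) / P(E)
       = 0.8250 × 0.3857 / 0.5025
       = 0.31820250 / 0.5025
       = 0.6332

The evidence strengthens our belief in H.
Prior: 0.3857 → Posterior: 0.6332


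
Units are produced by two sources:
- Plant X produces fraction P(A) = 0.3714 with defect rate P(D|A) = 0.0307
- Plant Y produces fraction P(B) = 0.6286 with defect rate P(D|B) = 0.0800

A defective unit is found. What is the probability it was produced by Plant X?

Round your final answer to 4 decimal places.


Let A = from Plant X, D = defective

Given:
- P(A) = 0.3714, P(B) = 0.6286
- P(D|A) = 0.0307, P(D|B) = 0.0800

Step 1: Find P(D)
P(D) = P(D|A)P(A) + P(D|B)P(B)
     = 0.0307 × 0.3714 + 0.0800 × 0.6286
     = 0.01140198 + 0.05028800
     = 0.06168998

Step 2: Apply Bayes' theorem
P(A|D) = P(D|A)P(A) / P(D)
       = 0.01140198 / 0.06168998
       = 0.1848


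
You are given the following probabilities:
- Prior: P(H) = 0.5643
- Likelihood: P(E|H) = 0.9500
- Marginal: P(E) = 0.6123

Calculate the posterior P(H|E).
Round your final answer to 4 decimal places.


Using Bayes' theorem:

P(H|E) = P(E|H) × P(H) / P(E)
       = 0.9500 × 0.5643 / 0.6123
       = 0.53608500 / 0.6123
       = 0.8755

The evidence strengthens our belief in H.
Prior: 0.5643 → Posterior: 0.8755


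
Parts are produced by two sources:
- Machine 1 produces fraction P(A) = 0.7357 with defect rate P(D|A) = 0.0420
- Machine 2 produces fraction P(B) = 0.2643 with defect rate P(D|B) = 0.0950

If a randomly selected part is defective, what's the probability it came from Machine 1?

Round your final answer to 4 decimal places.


Let A = from Machine 1, D = defective

Given:
- P(A) = 0.7357, P(B) = 0.2643
- P(D|A) = 0.0420, P(D|B) = 0.0950

Step 1: Find P(D)
P(D) = P(D|A)P(A) + P(D|B)P(B)
     = 0.0420 × 0.7357 + 0.0950 × 0.2643
     = 0.03089940 + 0.02510850
     = 0.05600790

Step 2: Apply Bayes' theorem
P(A|D) = P(D|A)P(A) / P(D)
       = 0.03089940 / 0.05600790
       = 0.5517


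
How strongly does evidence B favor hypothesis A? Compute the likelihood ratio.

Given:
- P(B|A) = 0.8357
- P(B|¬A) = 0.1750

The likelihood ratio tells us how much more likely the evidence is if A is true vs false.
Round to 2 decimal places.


Likelihood Ratio (LR) = P(B|A) / P(B|¬A)

LR = 0.8357 / 0.1750
   = 4.78

The evidence is 4.78 times more likely if A is true than if A is false.
Because LR exceeds 1, B is evidence for A.


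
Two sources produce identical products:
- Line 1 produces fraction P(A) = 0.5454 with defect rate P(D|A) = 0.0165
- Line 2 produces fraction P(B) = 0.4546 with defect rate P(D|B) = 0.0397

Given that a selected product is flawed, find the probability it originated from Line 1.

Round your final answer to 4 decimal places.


Let A = from Line 1, D = flawed

Given:
- P(A) = 0.5454, P(B) = 0.4546
- P(D|A) = 0.0165, P(D|B) = 0.0397

Step 1: Find P(D)
P(D) = P(D|A)P(A) + P(D|B)P(B)
     = 0.0165 × 0.5454 + 0.0397 × 0.4546
     = 0.00899910 + 0.01804762
     = 0.02704672

Step 2: Apply Bayes' theorem
P(A|D) = P(D|A)P(A) / P(D)
       = 0.00899910 / 0.02704672
       = 0.3327


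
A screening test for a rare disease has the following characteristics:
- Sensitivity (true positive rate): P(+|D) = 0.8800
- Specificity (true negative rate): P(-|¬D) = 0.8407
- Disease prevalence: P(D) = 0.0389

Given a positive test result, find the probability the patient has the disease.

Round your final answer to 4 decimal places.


Let D = has disease, + = positive test

Given:
- P(D) = 0.0389 (prevalence)
- P(+|D) = 0.8800 (sensitivity)
- P(-|¬D) = 0.8407 (specificity)
- P(+|¬D) = 0.1593 (false positive rate = 1 - specificity)

Step 1: Find P(+)
P(+) = P(+|D)P(D) + P(+|¬D)P(¬D)
     = 0.8800 × 0.0389 + 0.1593 × 0.9611
     = 0.03423200 + 0.15310323
     = 0.18733523

Step 2: Apply Bayes' theorem for P(D|+)
P(D|+) = P(+|D)P(D) / P(+)
       = 0.03423200 / 0.18733523
       = 0.1827


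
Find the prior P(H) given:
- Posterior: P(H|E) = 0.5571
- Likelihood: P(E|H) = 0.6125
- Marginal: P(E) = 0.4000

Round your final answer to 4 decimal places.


From Bayes' theorem: P(H|E) = P(E|H) × P(H) / P(E)

Rearranging for P(H):
P(H) = P(H|E) × P(E) / P(E|H)
     = 0.5571 × 0.4000 / 0.6125
     = 0.22284000 / 0.6125
     = 0.3638


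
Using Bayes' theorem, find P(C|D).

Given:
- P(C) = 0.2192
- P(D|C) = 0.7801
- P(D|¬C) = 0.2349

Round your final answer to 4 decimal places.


Bayes' theorem: P(C|D) = P(D|C) × P(C) / P(D)

Step 1: Calculate P(D) using law of total probability
P(D) = P(D|C)P(C) + P(D|¬C)P(¬C)
     = 0.7801 × 0.2192 + 0.2349 × 0.7808
     = 0.17099792 + 0.18340992
     = 0.35440784

Step 2: Apply Bayes' theorem
P(C|D) = P(D|C) × P(C) / P(D)
       = 0.17099792 / 0.35440784
       = 0.4825


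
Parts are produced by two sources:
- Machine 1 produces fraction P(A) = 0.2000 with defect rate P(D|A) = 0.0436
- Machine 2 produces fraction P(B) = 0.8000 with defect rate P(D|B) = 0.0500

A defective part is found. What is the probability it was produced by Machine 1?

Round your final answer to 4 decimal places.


Let A = from Machine 1, D = defective

Given:
- P(A) = 0.2000, P(B) = 0.8000
- P(D|A) = 0.0436, P(D|B) = 0.0500

Step 1: Find P(D)
P(D) = P(D|A)P(A) + P(D|B)P(B)
     = 0.0436 × 0.2000 + 0.0500 × 0.8000
     = 0.00872000 + 0.04000000
     = 0.04872000

Step 2: Apply Bayes' theorem
P(A|D) = P(D|A)P(A) / P(D)
       = 0.00872000 / 0.04872000
       = 0.1790


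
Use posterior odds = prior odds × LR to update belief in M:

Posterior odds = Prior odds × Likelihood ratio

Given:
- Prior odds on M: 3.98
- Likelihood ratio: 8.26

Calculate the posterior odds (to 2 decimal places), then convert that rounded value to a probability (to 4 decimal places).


Step 1: Calculate posterior odds
Posterior odds = Prior odds × LR
               = 3.98 × 8.26
               = 32.87

Step 2: Convert to probability
P(M|E) = Posterior odds / (1 + Posterior odds)
       = 32.87 / (1 + 32.87)
       = 32.87 / 33.87
       = 0.9705

The evidence increased P(M) from 0.7992 to 0.9705.


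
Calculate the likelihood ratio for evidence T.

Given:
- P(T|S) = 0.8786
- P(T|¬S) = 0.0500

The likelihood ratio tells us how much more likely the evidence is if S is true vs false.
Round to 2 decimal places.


Likelihood Ratio (LR) = P(T|S) / P(T|¬S)

LR = 0.8786 / 0.0500
   = 17.57

The evidence is 17.57 times more likely if S is true than if S is false.
Because LR exceeds 1, T is evidence for S.


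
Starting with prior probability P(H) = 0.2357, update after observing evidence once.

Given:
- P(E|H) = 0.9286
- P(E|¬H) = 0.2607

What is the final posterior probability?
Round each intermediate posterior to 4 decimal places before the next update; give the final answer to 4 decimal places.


Sequential Bayesian updating:

Initial prior: P(H) = 0.2357

Update 1:
  P(E) = 0.9286 × 0.2357 + 0.2607 × 0.7643 = 0.21887102 + 0.19925301 = 0.41812403
  P(H|E) = 0.21887102 / 0.41812403 = 0.5235

Final posterior: 0.5235


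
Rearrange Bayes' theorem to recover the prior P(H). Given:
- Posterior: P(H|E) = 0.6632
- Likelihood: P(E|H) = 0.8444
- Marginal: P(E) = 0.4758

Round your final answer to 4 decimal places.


From Bayes' theorem: P(H|E) = P(E|H) × P(H) / P(E)

Rearranging for P(H):
P(H) = P(H|E) × P(E) / P(E|H)
     = 0.6632 × 0.4758 / 0.8444
     = 0.31555056 / 0.8444
     = 0.3737
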